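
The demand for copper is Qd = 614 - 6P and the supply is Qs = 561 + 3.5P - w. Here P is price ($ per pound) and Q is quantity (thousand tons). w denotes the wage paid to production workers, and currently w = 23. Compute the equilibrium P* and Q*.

P* = 8, Q* = 566

With w = 23, supply is Qs = 538 + 3.5P.
At equilibrium Qd = Qs, so 614 - 6P = 538 + 3.5P; collecting terms, 76 = 9.5P and P* = 8.
From the demand curve, Q* = 614 - 6(8) = 566.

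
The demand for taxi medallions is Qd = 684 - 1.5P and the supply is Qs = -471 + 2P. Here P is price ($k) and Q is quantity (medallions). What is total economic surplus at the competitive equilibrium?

Total surplus = 20837.25

At equilibrium Qd = Qs, so 684 - 1.5P = -471 + 2P; collecting terms, 1155 = 3.5P and P* = 330.
Substitute back: Q* = 684 - 1.5(330) = 189.
Demand choke price = 456; supply choke price = 235.5. CS = ½(456 - 330)(189) = 11907; PS = ½(330 - 235.5)(189) = 8930.25. Total surplus = 20837.25.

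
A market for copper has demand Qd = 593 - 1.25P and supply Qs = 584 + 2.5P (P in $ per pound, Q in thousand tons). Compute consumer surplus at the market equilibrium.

The market clears where 593 - 1.25P = 584 + 2.5P. Rearranging, 3.75P = 9, hence P* = 2.4.
From the demand curve, Q* = 593 - 1.25(2.4) = 590.
Demand choke price (Qd = 0): P = 593/1.25 = 474.4. Consumer surplus = ½ × (474.4 - 2.4) × 590 = 139240.

Consumer surplus = 139240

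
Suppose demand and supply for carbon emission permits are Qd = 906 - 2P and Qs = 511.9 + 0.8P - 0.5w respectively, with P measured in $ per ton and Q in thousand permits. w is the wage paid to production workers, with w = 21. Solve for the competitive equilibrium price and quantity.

With w = 21, supply is Qs = 501.4 + 0.8P.
Set Qd = Qs: 906 - 2P = 501.4 + 0.8P, so 404.6 = 2.8P and P* = 144.5.
Plugging P* into demand: Q* = 906 - 2(144.5) = 617.

P* = 144.5, Q* = 617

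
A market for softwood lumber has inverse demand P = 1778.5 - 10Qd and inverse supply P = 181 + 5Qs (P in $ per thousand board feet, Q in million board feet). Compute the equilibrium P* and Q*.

Solving each curve for Q: Qd = 177.85 - 0.1P and Qs = -36.2 + 0.2P.
Equating demand and supply, 177.85 - 0.1P = -36.2 + 0.2P gives 0.3P = 214.05, so P* = 713.5.
Substitute back: Q* = 177.85 - 0.1(713.5) = 106.5.

P* = 713.5, Q* = 106.5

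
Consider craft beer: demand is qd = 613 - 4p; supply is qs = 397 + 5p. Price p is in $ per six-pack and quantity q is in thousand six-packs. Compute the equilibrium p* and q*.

p* = 24, q* = 517

The market clears where 613 - 4p = 397 + 5p. Rearranging, 9p = 216, hence p* = 24.
Plugging p* into demand: q* = 613 - 4(24) = 517.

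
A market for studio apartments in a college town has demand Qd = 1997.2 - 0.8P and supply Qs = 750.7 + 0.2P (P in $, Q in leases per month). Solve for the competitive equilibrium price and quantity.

P* = 1246.5, Q* = 1000

Set Qd = Qs: 1997.2 - 0.8P = 750.7 + 0.2P, so 1246.5 = P and P* = 1246.5.
From the demand curve, Q* = 1997.2 - 0.8(1246.5) = 1000.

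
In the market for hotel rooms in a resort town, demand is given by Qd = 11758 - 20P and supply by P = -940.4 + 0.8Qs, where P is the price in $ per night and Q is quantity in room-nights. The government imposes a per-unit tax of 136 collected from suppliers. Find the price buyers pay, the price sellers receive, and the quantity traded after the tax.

P_b = 506, P_s = 370, Q = 1638

Rewriting in direct form: Qs = 1175.5 + 1.25P.
With a tax of 136 on suppliers, they supply based on the net price P_s = P_b - 136, so Qs = 1005.5 + 1.25P_b.
Set Qd = Qs: 11758 - 20P_b = 1005.5 + 1.25P_b, so 10752.5 = 21.25P_b and P_b = 506.
Then P_s = 506 - 136 = 370 and Q = 11758 - 20(506) = 1638.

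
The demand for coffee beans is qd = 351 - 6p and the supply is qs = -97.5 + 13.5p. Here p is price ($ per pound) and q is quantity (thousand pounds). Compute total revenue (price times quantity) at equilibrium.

Equating demand and supply, 351 - 6p = -97.5 + 13.5p gives 19.5p = 448.5, so p* = 23.
Substitute back: q* = 351 - 6(23) = 213.
Total revenue = p* × q* = 23 × 213 = 4899.

Total revenue = 4899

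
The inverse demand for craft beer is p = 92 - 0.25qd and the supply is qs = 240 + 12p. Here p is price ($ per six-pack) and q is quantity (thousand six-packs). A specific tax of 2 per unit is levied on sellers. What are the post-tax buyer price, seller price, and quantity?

p_b = 9.5, p_s = 7.5, q = 330

Rewriting in direct form: qd = 368 - 4p.
Sellers keep p_s = p_b - 2 per unit, so supply in terms of the buyer price is qs = 216 + 12p_b.
Equate demand and the shifted supply: 368 - 4p_b = 216 + 12p_b, giving 16p_b = 152, so p_b = 9.5.
Then p_s = 9.5 - 2 = 7.5 and q = 368 - 4(9.5) = 330.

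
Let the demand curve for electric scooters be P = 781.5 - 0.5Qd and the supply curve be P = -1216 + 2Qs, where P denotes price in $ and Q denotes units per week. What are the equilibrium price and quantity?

P* = 382, Q* = 799

In direct form, Qd = 1563 - 2P and Qs = 608 + 0.5P.
Equating demand and supply, 1563 - 2P = 608 + 0.5P gives 2.5P = 955, so P* = 382.
Then Q* = 1563 - 2(382) = 799.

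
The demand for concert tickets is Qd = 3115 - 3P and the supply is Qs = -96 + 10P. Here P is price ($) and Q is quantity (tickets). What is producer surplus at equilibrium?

The market clears where 3115 - 3P = -96 + 10P. Rearranging, 13P = 3211, hence P* = 247.
Substitute back: Q* = 3115 - 3(247) = 2374.
Supply choke price (Qs = 0): P = 9.6. Producer surplus = ½ × (247 - 9.6) × 2374 = 281793.8.

Producer surplus = 281793.8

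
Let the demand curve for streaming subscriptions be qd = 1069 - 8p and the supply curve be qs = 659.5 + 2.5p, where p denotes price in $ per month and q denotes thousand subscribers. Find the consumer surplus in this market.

Consumer surplus = 35815.5625

Equating demand and supply, 1069 - 8p = 659.5 + 2.5p gives 10.5p = 409.5, so p* = 39.
Plugging p* into demand: q* = 1069 - 8(39) = 757.
Demand choke price (qd = 0): p = 1069/8 = 133.625. Consumer surplus = ½ × (133.625 - 39) × 757 = 35815.5625.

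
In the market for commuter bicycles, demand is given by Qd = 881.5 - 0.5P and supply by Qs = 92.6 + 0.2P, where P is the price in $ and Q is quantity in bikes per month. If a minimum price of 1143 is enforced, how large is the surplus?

At P = 1143: Qd = 310 and Qs = 321.2.
Surplus = Qs - Qd = 321.2 - 310 = 11.2.

Surplus = 11.2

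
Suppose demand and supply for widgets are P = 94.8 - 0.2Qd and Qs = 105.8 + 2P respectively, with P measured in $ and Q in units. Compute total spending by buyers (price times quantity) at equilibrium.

Total spending by buyers = 11098.6

Inverting to quantity form: Qd = 474 - 5P.
The market clears where 474 - 5P = 105.8 + 2P. Rearranging, 7P = 368.2, hence P* = 52.6.
Substitute back: Q* = 474 - 5(52.6) = 211.
Total spending by buyers = P* × Q* = 52.6 × 211 = 11098.6.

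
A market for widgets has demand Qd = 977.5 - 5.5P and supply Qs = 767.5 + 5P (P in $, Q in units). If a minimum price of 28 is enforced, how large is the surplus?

Surplus = 84

With P fixed at 28, quantity demanded is 823.5 and quantity supplied is 907.5.
Surplus = Qs - Qd = 907.5 - 823.5 = 84.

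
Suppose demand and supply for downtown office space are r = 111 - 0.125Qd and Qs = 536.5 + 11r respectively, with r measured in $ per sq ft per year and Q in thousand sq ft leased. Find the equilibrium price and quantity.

r* = 18.5, Q* = 740

In direct form, Qd = 888 - 8r.
Set Qd = Qs: 888 - 8r = 536.5 + 11r, so 351.5 = 19r and r* = 18.5.
Substitute back: Q* = 888 - 8(18.5) = 740.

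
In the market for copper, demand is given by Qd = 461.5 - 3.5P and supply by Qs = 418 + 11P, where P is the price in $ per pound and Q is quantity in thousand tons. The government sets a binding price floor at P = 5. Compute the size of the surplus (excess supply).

Evaluating both curves at the floor price 5 gives Qd = 444, Qs = 473.
Surplus = Qs - Qd = 473 - 444 = 29.

Surplus = 29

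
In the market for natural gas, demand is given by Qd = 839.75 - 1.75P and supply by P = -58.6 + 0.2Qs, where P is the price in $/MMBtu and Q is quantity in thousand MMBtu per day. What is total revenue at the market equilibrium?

Total revenue = 56538

Rewriting in direct form: Qs = 293 + 5P.
Set Qd = Qs: 839.75 - 1.75P = 293 + 5P, so 546.75 = 6.75P and P* = 81.
From the demand curve, Q* = 839.75 - 1.75(81) = 698.
Total revenue = P* × Q* = 81 × 698 = 56538.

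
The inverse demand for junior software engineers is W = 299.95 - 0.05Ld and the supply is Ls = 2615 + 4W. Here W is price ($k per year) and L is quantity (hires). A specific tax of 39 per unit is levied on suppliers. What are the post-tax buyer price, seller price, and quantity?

W_b = 147.5, W_s = 108.5, L = 3049

In direct form, Ld = 5999 - 20W.
With a tax of 39 on suppliers, they supply based on the net price W_s = W_b - 39, so Ls = 2459 + 4W_b.
Market clearing requires 5999 - 20W_b = 2459 + 4W_b; hence 3540 = 24W_b and W_b = 147.5.
Then W_s = 147.5 - 39 = 108.5 and L = 5999 - 20(147.5) = 3049.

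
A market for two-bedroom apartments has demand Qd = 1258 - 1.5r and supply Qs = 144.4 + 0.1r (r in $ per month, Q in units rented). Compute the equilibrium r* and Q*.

Set Qd = Qs: 1258 - 1.5r = 144.4 + 0.1r, so 1113.6 = 1.6r and r* = 696.
From the demand curve, Q* = 1258 - 1.5(696) = 214.

r* = 696, Q* = 214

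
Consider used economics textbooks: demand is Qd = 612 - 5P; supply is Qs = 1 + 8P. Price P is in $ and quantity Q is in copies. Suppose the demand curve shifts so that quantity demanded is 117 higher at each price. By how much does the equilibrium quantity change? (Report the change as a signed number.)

ΔQ = 72

At equilibrium Qd = Qs, so 612 - 5P = 1 + 8P; collecting terms, 611 = 13P and P* = 47.
From the demand curve, Q* = 612 - 5(47) = 377.
After the shift, demand is Qd = 729 - 5P.
Re-solving, 13P = 728 gives P = 56 and Q = 449.
ΔQ = 449 - 377 = 72.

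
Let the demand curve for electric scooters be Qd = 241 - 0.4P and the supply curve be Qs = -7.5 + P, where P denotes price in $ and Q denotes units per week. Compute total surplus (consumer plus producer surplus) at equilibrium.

Total surplus = 50575

The market clears where 241 - 0.4P = -7.5 + P. Rearranging, 1.4P = 248.5, hence P* = 177.5.
Then Q* = 241 - 0.4(177.5) = 170.
Demand choke price = 602.5; supply choke price = 7.5. CS = ½(602.5 - 177.5)(170) = 36125; PS = ½(177.5 - 7.5)(170) = 14450. Total surplus = 50575.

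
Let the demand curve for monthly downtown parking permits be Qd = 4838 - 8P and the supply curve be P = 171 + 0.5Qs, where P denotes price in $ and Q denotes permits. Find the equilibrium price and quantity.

Rewriting in direct form: Qs = -342 + 2P.
The market clears where 4838 - 8P = -342 + 2P. Rearranging, 10P = 5180, hence P* = 518.
From the demand curve, Q* = 4838 - 8(518) = 694.

P* = 518, Q* = 694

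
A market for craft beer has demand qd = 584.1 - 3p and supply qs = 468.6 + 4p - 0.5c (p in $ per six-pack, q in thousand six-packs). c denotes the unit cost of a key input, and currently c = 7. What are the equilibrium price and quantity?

With c = 7, supply is qs = 465.1 + 4p.
The market clears where 584.1 - 3p = 465.1 + 4p. Rearranging, 7p = 119, hence p* = 17.
Plugging p* into demand: q* = 584.1 - 3(17) = 533.1.

p* = 17, q* = 533.1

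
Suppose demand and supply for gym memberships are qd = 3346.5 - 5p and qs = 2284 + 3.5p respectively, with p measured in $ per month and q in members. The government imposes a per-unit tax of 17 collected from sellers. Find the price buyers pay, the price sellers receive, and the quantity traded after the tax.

The tax drives a wedge p_b - p_s = 17. Substituting p_s = p_b - 17 into supply: qs = 2224.5 + 3.5p_b.
Market clearing requires 3346.5 - 5p_b = 2224.5 + 3.5p_b; hence 1122 = 8.5p_b and p_b = 132.
So p_s = 115 and the quantity traded is q = 3346.5 - 5(132) = 2686.5.

p_b = 132, p_s = 115, q = 2686.5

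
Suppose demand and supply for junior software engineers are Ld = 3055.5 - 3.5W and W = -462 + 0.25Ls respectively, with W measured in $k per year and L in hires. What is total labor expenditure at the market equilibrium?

Total labor expenditure = 401212

Inverting to quantity form: Ls = 1848 + 4W.
The market clears where 3055.5 - 3.5W = 1848 + 4W. Rearranging, 7.5W = 1207.5, hence W* = 161.
Then L* = 3055.5 - 3.5(161) = 2492.
Total labor expenditure = W* × L* = 161 × 2492 = 401212.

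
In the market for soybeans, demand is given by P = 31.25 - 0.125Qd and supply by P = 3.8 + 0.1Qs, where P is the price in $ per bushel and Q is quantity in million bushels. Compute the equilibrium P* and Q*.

P* = 16, Q* = 122

In direct form, Qd = 250 - 8P and Qs = -38 + 10P.
The market clears where 250 - 8P = -38 + 10P. Rearranging, 18P = 288, hence P* = 16.
Plugging P* into demand: Q* = 250 - 8(16) = 122.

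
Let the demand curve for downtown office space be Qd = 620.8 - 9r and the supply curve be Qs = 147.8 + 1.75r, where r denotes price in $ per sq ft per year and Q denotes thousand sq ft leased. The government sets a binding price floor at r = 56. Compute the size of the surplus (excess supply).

At r = 56: Qd = 116.8 and Qs = 245.8.
Surplus = Qs - Qd = 245.8 - 116.8 = 129.

Surplus = 129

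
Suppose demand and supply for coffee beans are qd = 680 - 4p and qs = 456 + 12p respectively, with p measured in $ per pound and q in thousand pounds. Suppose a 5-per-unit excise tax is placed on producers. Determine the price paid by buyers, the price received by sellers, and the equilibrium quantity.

p_b = 17.75, p_s = 12.75, q = 609

With a tax of 5 on producers, they supply based on the net price p_s = p_b - 5, so qs = 396 + 12p_b.
Market clearing requires 680 - 4p_b = 396 + 12p_b; hence 284 = 16p_b and p_b = 17.75.
So p_s = 12.75 and the quantity traded is q = 680 - 4(17.75) = 609.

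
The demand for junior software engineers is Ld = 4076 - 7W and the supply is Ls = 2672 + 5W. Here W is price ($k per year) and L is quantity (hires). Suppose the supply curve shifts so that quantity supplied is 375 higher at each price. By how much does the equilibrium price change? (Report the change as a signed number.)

ΔW = -31.25

At equilibrium Ld = Ls, so 4076 - 7W = 2672 + 5W; collecting terms, 1404 = 12W and W* = 117.
Substitute back: L* = 4076 - 7(117) = 3257.
After the shift, supply is Ls = 3047 + 5W.
Re-solving, 12W = 1029 gives W = 85.75 and L = 3475.75.
ΔW = 85.75 - 117 = -31.25.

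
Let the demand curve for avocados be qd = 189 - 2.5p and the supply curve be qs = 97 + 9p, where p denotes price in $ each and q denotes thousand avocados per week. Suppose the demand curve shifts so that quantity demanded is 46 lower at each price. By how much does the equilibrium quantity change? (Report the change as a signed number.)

Δq = -36

The market clears where 189 - 2.5p = 97 + 9p. Rearranging, 11.5p = 92, hence p* = 8.
Substitute back: q* = 189 - 2.5(8) = 169.
After the shift, demand is qd = 143 - 2.5p.
New equilibrium: 46 = 11.5p, so p = 4 and q = 133.
Δq = 133 - 169 = -36.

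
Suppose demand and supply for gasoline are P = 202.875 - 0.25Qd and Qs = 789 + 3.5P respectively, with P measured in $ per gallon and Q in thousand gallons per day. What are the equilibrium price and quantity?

Rewriting in direct form: Qd = 811.5 - 4P.
The market clears where 811.5 - 4P = 789 + 3.5P. Rearranging, 7.5P = 22.5, hence P* = 3.
Plugging P* into demand: Q* = 811.5 - 4(3) = 799.5.

P* = 3, Q* = 799.5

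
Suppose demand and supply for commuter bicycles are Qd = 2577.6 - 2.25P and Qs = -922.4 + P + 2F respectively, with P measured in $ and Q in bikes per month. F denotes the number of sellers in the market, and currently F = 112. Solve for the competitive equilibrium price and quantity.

With F = 112, supply is Qs = -698.4 + P.
The market clears where 2577.6 - 2.25P = -698.4 + P. Rearranging, 3.25P = 3276, hence P* = 1008.
Plugging P* into demand: Q* = 2577.6 - 2.25(1008) = 309.6.

P* = 1008, Q* = 309.6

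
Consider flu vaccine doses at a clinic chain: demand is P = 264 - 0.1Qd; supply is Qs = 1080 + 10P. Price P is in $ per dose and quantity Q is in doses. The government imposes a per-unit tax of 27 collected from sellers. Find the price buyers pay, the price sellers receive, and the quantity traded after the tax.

Solving each curve for Q: Qd = 2640 - 10P.
With a tax of 27 on sellers, they supply based on the net price P_s = P_b - 27, so Qs = 810 + 10P_b.
Set Qd = Qs: 2640 - 10P_b = 810 + 10P_b, so 1830 = 20P_b and P_b = 91.5.
So P_s = 64.5 and the quantity traded is Q = 2640 - 10(91.5) = 1725.

P_b = 91.5, P_s = 64.5, Q = 1725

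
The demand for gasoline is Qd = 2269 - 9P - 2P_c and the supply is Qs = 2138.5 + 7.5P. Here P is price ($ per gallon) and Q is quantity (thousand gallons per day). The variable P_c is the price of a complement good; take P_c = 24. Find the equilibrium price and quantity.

P* = 5, Q* = 2176

With P_c = 24, demand is Qd = 2221 - 9P.
Equating demand and supply, 2221 - 9P = 2138.5 + 7.5P gives 16.5P = 82.5, so P* = 5.
Substitute back: Q* = 2221 - 9(5) = 2176.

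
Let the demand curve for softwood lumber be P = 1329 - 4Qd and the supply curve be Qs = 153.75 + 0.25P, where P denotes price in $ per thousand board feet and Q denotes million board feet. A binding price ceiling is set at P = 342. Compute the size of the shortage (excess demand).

Shortage = 7.5

In direct form, Qd = 332.25 - 0.25P.
Evaluating both curves at the ceiling price 342 gives Qd = 246.75, Qs = 239.25.
Shortage = Qd - Qs = 246.75 - 239.25 = 7.5.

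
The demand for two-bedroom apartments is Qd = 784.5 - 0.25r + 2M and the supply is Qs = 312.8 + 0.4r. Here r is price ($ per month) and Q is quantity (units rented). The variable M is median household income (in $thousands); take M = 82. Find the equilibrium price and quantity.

r* = 978, Q* = 704

With M = 82, demand is Qd = 948.5 - 0.25r.
The market clears where 948.5 - 0.25r = 312.8 + 0.4r. Rearranging, 0.65r = 635.7, hence r* = 978.
Plugging r* into demand: Q* = 948.5 - 0.25(978) = 704.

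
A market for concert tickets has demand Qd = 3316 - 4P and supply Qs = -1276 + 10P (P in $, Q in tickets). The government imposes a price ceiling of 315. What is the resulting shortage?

Shortage = 182

At P = 315: Qd = 2056 and Qs = 1874.
Shortage = Qd - Qs = 2056 - 1874 = 182.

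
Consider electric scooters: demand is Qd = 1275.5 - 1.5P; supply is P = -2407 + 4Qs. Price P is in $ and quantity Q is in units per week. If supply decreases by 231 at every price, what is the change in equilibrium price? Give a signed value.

ΔP = 132

Solving each curve for Q: Qs = 601.75 + 0.25P.
The market clears where 1275.5 - 1.5P = 601.75 + 0.25P. Rearranging, 1.75P = 673.75, hence P* = 385.
From the demand curve, Q* = 1275.5 - 1.5(385) = 698.
After the shift, supply is Qs = 370.75 + 0.25P.
The new intersection has 904.75 = 1.75P, i.e. P = 517, Q = 500.
ΔP = 517 - 385 = 132.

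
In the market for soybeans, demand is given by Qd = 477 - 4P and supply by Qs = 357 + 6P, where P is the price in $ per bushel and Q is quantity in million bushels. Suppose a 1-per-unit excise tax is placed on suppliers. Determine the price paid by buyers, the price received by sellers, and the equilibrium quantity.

The tax drives a wedge P_b - P_s = 1. Substituting P_s = P_b - 1 into supply: Qs = 351 + 6P_b.
Equate demand and the shifted supply: 477 - 4P_b = 351 + 6P_b, giving 10P_b = 126, so P_b = 12.6.
Then P_s = 12.6 - 1 = 11.6 and Q = 477 - 4(12.6) = 426.6.

P_b = 12.6, P_s = 11.6, Q = 426.6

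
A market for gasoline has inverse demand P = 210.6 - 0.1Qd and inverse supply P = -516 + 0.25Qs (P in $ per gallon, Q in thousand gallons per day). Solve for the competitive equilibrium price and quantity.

Inverting to quantity form: Qd = 2106 - 10P and Qs = 2064 + 4P.
At equilibrium Qd = Qs, so 2106 - 10P = 2064 + 4P; collecting terms, 42 = 14P and P* = 3.
Then Q* = 2106 - 10(3) = 2076.

P* = 3, Q* = 2076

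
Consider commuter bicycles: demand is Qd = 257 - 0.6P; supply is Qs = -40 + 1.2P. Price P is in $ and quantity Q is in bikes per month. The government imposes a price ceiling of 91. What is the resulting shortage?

Shortage = 133.2

At P = 91: Qd = 202.4 and Qs = 69.2.
Shortage = Qd - Qs = 202.4 - 69.2 = 133.2.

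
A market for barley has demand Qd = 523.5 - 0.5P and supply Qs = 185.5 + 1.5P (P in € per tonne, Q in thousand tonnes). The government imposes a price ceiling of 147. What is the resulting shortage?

Shortage = 44

Evaluating both curves at the ceiling price 147 gives Qd = 450, Qs = 406.
Shortage = Qd - Qs = 450 - 406 = 44.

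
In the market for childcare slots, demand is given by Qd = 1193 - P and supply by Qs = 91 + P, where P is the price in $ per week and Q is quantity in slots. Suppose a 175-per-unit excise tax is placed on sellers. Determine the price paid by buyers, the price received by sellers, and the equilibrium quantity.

P_b = 638.5, P_s = 463.5, Q = 554.5

Sellers keep P_s = P_b - 175 per unit, so supply in terms of the buyer price is Qs = -84 + P_b.
Equate demand and the shifted supply: 1193 - P_b = -84 + P_b, giving 2P_b = 1277, so P_b = 638.5.
So P_s = 463.5 and the quantity traded is Q = 1193 - 638.5 = 554.5.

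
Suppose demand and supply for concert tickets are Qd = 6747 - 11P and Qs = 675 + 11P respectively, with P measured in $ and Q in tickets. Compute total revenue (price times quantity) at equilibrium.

Set Qd = Qs: 6747 - 11P = 675 + 11P, so 6072 = 22P and P* = 276.
Then Q* = 6747 - 11(276) = 3711.
Total revenue = P* × Q* = 276 × 3711 = 1024236.

Total revenue = 1024236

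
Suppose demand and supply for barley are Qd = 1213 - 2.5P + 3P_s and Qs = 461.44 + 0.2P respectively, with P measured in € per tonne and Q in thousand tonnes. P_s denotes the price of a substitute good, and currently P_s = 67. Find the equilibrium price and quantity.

With P_s = 67, demand is Qd = 1414 - 2.5P.
Set Qd = Qs: 1414 - 2.5P = 461.44 + 0.2P, so 952.56 = 2.7P and P* = 352.8.
Then Q* = 1414 - 2.5(352.8) = 532.

P* = 352.8, Q* = 532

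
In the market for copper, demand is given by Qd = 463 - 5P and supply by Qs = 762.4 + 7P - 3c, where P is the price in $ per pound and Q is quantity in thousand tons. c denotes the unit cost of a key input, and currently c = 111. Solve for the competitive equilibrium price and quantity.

With c = 111, supply is Qs = 429.4 + 7P.
The market clears where 463 - 5P = 429.4 + 7P. Rearranging, 12P = 33.6, hence P* = 2.8.
From the demand curve, Q* = 463 - 5(2.8) = 449.

P* = 2.8, Q* = 449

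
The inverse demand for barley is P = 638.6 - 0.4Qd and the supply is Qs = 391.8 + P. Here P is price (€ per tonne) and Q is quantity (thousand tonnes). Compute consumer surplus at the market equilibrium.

Rewriting in direct form: Qd = 1596.5 - 2.5P.
Set Qd = Qs: 1596.5 - 2.5P = 391.8 + P, so 1204.7 = 3.5P and P* = 344.2.
Plugging P* into demand: Q* = 1596.5 - 2.5(344.2) = 736.
Demand choke price (Qd = 0): P = 1596.5/2.5 = 638.6. Consumer surplus = ½ × (638.6 - 344.2) × 736 = 108339.2.

Consumer surplus = 108339.2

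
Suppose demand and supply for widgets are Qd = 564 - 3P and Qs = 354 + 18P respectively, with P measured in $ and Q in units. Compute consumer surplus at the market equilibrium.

Consumer surplus = 47526

The market clears where 564 - 3P = 354 + 18P. Rearranging, 21P = 210, hence P* = 10.
Substitute back: Q* = 564 - 3(10) = 534.
Demand choke price (Qd = 0): P = 564/3 = 188. Consumer surplus = ½ × (188 - 10) × 534 = 47526.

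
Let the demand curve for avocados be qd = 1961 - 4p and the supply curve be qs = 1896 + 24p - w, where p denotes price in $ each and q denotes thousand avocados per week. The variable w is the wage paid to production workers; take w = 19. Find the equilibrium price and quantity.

With w = 19, supply is qs = 1877 + 24p.
Set qd = qs: 1961 - 4p = 1877 + 24p, so 84 = 28p and p* = 3.
Substitute back: q* = 1961 - 4(3) = 1949.

p* = 3, q* = 1949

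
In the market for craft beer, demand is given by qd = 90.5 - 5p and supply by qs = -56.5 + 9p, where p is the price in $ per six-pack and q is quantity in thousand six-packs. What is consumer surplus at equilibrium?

At equilibrium qd = qs, so 90.5 - 5p = -56.5 + 9p; collecting terms, 147 = 14p and p* = 10.5.
From the demand curve, q* = 90.5 - 5(10.5) = 38.
Demand choke price (qd = 0): p = 90.5/5 = 18.1. Consumer surplus = ½ × (18.1 - 10.5) × 38 = 144.4.

Consumer surplus = 144.4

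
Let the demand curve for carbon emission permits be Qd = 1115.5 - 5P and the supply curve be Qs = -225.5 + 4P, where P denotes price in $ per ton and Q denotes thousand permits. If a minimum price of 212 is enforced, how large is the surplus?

Evaluating both curves at the floor price 212 gives Qd = 55.5, Qs = 622.5.
Surplus = Qs - Qd = 622.5 - 55.5 = 567.

Surplus = 567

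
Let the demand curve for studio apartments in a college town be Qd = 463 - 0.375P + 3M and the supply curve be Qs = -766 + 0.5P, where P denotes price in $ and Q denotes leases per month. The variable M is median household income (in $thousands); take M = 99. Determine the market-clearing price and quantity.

With M = 99, demand is Qd = 760 - 0.375P.
The market clears where 760 - 0.375P = -766 + 0.5P. Rearranging, 0.875P = 1526, hence P* = 1744.
Plugging P* into demand: Q* = 760 - 0.375(1744) = 106.

P* = 1744, Q* = 106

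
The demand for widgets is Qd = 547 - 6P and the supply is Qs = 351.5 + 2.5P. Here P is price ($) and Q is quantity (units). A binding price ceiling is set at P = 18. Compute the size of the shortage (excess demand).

Evaluating both curves at the ceiling price 18 gives Qd = 439, Qs = 396.5.
Shortage = Qd - Qs = 439 - 396.5 = 42.5.

Shortage = 42.5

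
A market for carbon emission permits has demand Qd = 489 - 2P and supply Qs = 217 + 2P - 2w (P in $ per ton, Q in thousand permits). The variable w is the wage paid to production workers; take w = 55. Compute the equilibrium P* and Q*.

P* = 95.5, Q* = 298

With w = 55, supply is Qs = 107 + 2P.
Equating demand and supply, 489 - 2P = 107 + 2P gives 4P = 382, so P* = 95.5.
Substitute back: Q* = 489 - 2(95.5) = 298.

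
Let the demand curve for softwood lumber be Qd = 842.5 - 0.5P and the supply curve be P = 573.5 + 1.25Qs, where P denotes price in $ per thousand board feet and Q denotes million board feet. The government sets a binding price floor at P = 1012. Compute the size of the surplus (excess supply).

Solving each curve for Q: Qs = -458.8 + 0.8P.
With P fixed at 1012, quantity demanded is 336.5 and quantity supplied is 350.8.
Surplus = Qs - Qd = 350.8 - 336.5 = 14.3.

Surplus = 14.3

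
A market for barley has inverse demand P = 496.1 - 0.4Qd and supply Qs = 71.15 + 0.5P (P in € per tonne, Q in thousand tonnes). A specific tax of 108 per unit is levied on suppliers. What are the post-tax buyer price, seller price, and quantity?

Inverting to quantity form: Qd = 1240.25 - 2.5P.
The tax drives a wedge P_b - P_s = 108. Substituting P_s = P_b - 108 into supply: Qs = 17.15 + 0.5P_b.
Set Qd = Qs: 1240.25 - 2.5P_b = 17.15 + 0.5P_b, so 1223.1 = 3P_b and P_b = 407.7.
So P_s = 299.7 and the quantity traded is Q = 1240.25 - 2.5(407.7) = 221.

P_b = 407.7, P_s = 299.7, Q = 221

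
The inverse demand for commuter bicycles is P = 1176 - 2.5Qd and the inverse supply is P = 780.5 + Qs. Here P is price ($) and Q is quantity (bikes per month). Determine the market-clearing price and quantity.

In direct form, Qd = 470.4 - 0.4P and Qs = -780.5 + P.
The market clears where 470.4 - 0.4P = -780.5 + P. Rearranging, 1.4P = 1250.9, hence P* = 893.5.
Plugging P* into demand: Q* = 470.4 - 0.4(893.5) = 113.

P* = 893.5, Q* = 113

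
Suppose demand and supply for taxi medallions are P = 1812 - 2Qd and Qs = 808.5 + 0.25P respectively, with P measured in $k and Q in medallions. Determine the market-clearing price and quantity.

P* = 130, Q* = 841

Rewriting in direct form: Qd = 906 - 0.5P.
The market clears where 906 - 0.5P = 808.5 + 0.25P. Rearranging, 0.75P = 97.5, hence P* = 130.
Plugging P* into demand: Q* = 906 - 0.5(130) = 841.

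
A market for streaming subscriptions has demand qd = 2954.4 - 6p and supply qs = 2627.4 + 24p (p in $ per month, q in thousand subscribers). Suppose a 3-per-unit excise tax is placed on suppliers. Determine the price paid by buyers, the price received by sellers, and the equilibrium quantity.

With a tax of 3 on suppliers, they supply based on the net price p_s = p_b - 3, so qs = 2555.4 + 24p_b.
Equate demand and the shifted supply: 2954.4 - 6p_b = 2555.4 + 24p_b, giving 30p_b = 399, so p_b = 13.3.
So p_s = 10.3 and the quantity traded is q = 2954.4 - 6(13.3) = 2874.6.

p_b = 13.3, p_s = 10.3, q = 2874.6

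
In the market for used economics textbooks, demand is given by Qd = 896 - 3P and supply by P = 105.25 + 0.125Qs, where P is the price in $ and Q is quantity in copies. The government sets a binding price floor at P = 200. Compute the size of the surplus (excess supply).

Surplus = 462

Rewriting in direct form: Qs = -842 + 8P.
Evaluating both curves at the floor price 200 gives Qd = 296, Qs = 758.
Surplus = Qs - Qd = 758 - 296 = 462.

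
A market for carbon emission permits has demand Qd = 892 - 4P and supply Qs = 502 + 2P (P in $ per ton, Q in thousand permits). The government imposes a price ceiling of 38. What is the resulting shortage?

Shortage = 162

With P fixed at 38, quantity demanded is 740 and quantity supplied is 578.
Shortage = Qd - Qs = 740 - 578 = 162.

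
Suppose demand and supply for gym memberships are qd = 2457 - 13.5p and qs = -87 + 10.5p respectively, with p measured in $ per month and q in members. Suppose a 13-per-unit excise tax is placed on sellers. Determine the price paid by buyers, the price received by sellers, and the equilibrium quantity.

With a tax of 13 on sellers, they supply based on the net price p_s = p_b - 13, so qs = -223.5 + 10.5p_b.
Equate demand and the shifted supply: 2457 - 13.5p_b = -223.5 + 10.5p_b, giving 24p_b = 2680.5, so p_b = 111.6875.
So p_s = 98.6875 and the quantity traded is q = 2457 - 13.5(111.6875) = 949.21875.

p_b = 111.6875, p_s = 98.6875, q = 949.21875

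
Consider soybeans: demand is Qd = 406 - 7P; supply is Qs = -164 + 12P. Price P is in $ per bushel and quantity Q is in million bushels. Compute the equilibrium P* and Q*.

P* = 30, Q* = 196

Set Qd = Qs: 406 - 7P = -164 + 12P, so 570 = 19P and P* = 30.
From the demand curve, Q* = 406 - 7(30) = 196.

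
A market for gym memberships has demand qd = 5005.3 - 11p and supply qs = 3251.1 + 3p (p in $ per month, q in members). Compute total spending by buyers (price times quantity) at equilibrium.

Total spending by buyers = 454463.1

Set qd = qs: 5005.3 - 11p = 3251.1 + 3p, so 1754.2 = 14p and p* = 125.3.
Plugging p* into demand: q* = 5005.3 - 11(125.3) = 3627.
Total spending by buyers = p* × q* = 125.3 × 3627 = 454463.1.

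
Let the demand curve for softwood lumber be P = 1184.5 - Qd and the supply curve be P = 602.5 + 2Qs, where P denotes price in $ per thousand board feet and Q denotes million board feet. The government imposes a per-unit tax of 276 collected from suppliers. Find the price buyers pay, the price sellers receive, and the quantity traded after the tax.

P_b = 1082.5, P_s = 806.5, Q = 102

Rewriting in direct form: Qd = 1184.5 - P and Qs = -301.25 + 0.5P.
The tax drives a wedge P_b - P_s = 276. Substituting P_s = P_b - 276 into supply: Qs = -439.25 + 0.5P_b.
Equate demand and the shifted supply: 1184.5 - P_b = -439.25 + 0.5P_b, giving 1.5P_b = 1623.75, so P_b = 1082.5.
Then P_s = 1082.5 - 276 = 806.5 and Q = 1184.5 - 1082.5 = 102.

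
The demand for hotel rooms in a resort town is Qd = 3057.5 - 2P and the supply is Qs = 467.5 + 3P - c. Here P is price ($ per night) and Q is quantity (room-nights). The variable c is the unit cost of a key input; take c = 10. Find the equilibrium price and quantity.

P* = 520, Q* = 2017.5

With c = 10, supply is Qs = 457.5 + 3P.
Set Qd = Qs: 3057.5 - 2P = 457.5 + 3P, so 2600 = 5P and P* = 520.
Plugging P* into demand: Q* = 3057.5 - 2(520) = 2017.5.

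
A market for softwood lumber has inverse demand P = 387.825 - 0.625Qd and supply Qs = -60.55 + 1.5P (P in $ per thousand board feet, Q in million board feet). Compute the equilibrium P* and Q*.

P* = 219.7, Q* = 269

Rewriting in direct form: Qd = 620.52 - 1.6P.
At equilibrium Qd = Qs, so 620.52 - 1.6P = -60.55 + 1.5P; collecting terms, 681.07 = 3.1P and P* = 219.7.
Plugging P* into demand: Q* = 620.52 - 1.6(219.7) = 269.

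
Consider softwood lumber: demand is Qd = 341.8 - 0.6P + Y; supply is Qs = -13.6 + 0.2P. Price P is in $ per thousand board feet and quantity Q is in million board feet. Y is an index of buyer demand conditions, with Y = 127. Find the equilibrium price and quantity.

With Y = 127, demand is Qd = 468.8 - 0.6P.
Set Qd = Qs: 468.8 - 0.6P = -13.6 + 0.2P, so 482.4 = 0.8P and P* = 603.
Substitute back: Q* = 468.8 - 0.6(603) = 107.

P* = 603, Q* = 107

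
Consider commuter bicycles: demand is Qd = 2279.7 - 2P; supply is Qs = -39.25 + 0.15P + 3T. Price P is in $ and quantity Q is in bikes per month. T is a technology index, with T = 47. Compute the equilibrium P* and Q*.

P* = 1013, Q* = 253.7

With T = 47, supply is Qs = 101.75 + 0.15P.
The market clears where 2279.7 - 2P = 101.75 + 0.15P. Rearranging, 2.15P = 2177.95, hence P* = 1013.
Plugging P* into demand: Q* = 2279.7 - 2(1013) = 253.7.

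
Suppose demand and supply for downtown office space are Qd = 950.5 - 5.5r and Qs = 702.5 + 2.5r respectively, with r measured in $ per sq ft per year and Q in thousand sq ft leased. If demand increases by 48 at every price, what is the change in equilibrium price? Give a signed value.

Δr = 6

Set Qd = Qs: 950.5 - 5.5r = 702.5 + 2.5r, so 248 = 8r and r* = 31.
Substitute back: Q* = 950.5 - 5.5(31) = 780.
After the shift, demand is Qd = 998.5 - 5.5r.
New equilibrium: 296 = 8r, so r = 37 and Q = 795.
Δr = 37 - 31 = 6.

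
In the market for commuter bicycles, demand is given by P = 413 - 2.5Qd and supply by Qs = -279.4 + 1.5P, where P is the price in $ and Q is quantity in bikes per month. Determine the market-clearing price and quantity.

Inverting to quantity form: Qd = 165.2 - 0.4P.
At equilibrium Qd = Qs, so 165.2 - 0.4P = -279.4 + 1.5P; collecting terms, 444.6 = 1.9P and P* = 234.
Substitute back: Q* = 165.2 - 0.4(234) = 71.6.

P* = 234, Q* = 71.6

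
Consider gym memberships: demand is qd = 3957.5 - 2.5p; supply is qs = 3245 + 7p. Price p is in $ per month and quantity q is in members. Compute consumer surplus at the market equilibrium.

Consumer surplus = 2842580

Equating demand and supply, 3957.5 - 2.5p = 3245 + 7p gives 9.5p = 712.5, so p* = 75.
Plugging p* into demand: q* = 3957.5 - 2.5(75) = 3770.
Demand choke price (qd = 0): p = 3957.5/2.5 = 1583. Consumer surplus = ½ × (1583 - 75) × 3770 = 2842580.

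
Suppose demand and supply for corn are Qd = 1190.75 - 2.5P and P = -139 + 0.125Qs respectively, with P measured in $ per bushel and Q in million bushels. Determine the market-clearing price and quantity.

Rewriting in direct form: Qs = 1112 + 8P.
Set Qd = Qs: 1190.75 - 2.5P = 1112 + 8P, so 78.75 = 10.5P and P* = 7.5.
Substitute back: Q* = 1190.75 - 2.5(7.5) = 1172.

P* = 7.5, Q* = 1172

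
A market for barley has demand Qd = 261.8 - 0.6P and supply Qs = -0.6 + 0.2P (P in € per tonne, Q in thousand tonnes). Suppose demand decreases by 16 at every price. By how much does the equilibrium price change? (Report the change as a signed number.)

ΔP = -20

Equating demand and supply, 261.8 - 0.6P = -0.6 + 0.2P gives 0.8P = 262.4, so P* = 328.
Plugging P* into demand: Q* = 261.8 - 0.6(328) = 65.
After the shift, demand is Qd = 245.8 - 0.6P.
New equilibrium: 246.4 = 0.8P, so P = 308 and Q = 61.
ΔP = 308 - 328 = -20.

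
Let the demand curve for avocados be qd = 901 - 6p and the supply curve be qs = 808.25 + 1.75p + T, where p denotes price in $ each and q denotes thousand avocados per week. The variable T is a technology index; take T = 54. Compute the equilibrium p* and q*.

With T = 54, supply is qs = 862.25 + 1.75p.
Set qd = qs: 901 - 6p = 862.25 + 1.75p, so 38.75 = 7.75p and p* = 5.
Plugging p* into demand: q* = 901 - 6(5) = 871.

p* = 5, q* = 871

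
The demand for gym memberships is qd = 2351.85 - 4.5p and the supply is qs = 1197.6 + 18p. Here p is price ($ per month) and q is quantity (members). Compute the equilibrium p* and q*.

p* = 51.3, q* = 2121

The market clears where 2351.85 - 4.5p = 1197.6 + 18p. Rearranging, 22.5p = 1154.25, hence p* = 51.3.
Plugging p* into demand: q* = 2351.85 - 4.5(51.3) = 2121.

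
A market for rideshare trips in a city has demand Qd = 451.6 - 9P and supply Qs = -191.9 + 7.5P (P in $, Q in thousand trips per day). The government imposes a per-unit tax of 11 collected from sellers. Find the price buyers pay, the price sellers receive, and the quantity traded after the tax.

With a tax of 11 on sellers, they supply based on the net price P_s = P_b - 11, so Qs = -274.4 + 7.5P_b.
Equate demand and the shifted supply: 451.6 - 9P_b = -274.4 + 7.5P_b, giving 16.5P_b = 726, so P_b = 44.
Then P_s = 44 - 11 = 33 and Q = 451.6 - 9(44) = 55.6.

P_b = 44, P_s = 33, Q = 55.6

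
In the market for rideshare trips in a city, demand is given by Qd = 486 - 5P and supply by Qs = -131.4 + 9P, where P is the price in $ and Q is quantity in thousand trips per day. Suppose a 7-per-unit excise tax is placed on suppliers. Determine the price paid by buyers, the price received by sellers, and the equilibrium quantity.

P_b = 48.6, P_s = 41.6, Q = 243

Suppliers keep P_s = P_b - 7 per unit, so supply in terms of the buyer price is Qs = -194.4 + 9P_b.
Market clearing requires 486 - 5P_b = -194.4 + 9P_b; hence 680.4 = 14P_b and P_b = 48.6.
Then P_s = 48.6 - 7 = 41.6 and Q = 486 - 5(48.6) = 243.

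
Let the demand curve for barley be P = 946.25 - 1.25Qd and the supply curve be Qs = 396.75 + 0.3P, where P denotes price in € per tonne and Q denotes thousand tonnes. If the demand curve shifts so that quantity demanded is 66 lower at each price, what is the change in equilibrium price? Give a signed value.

Inverting to quantity form: Qd = 757 - 0.8P.
At equilibrium Qd = Qs, so 757 - 0.8P = 396.75 + 0.3P; collecting terms, 360.25 = 1.1P and P* = 327.5.
Then Q* = 757 - 0.8(327.5) = 495.
After the shift, demand is Qd = 691 - 0.8P.
The new intersection has 294.25 = 1.1P, i.e. P = 267.5, Q = 477.
ΔP = 267.5 - 327.5 = -60.

ΔP = -60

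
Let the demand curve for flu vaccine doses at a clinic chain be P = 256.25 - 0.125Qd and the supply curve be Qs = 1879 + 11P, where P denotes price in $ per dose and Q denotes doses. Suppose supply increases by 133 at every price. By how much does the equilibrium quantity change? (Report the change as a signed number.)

In direct form, Qd = 2050 - 8P.
The market clears where 2050 - 8P = 1879 + 11P. Rearranging, 19P = 171, hence P* = 9.
From the demand curve, Q* = 2050 - 8(9) = 1978.
After the shift, supply is Qs = 2012 + 11P.
The new intersection has 38 = 19P, i.e. P = 2, Q = 2034.
ΔQ = 2034 - 1978 = 56.

ΔQ = 56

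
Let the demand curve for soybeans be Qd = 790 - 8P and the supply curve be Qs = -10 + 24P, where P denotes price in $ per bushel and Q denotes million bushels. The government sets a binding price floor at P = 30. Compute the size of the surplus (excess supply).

Surplus = 160

With P fixed at 30, quantity demanded is 550 and quantity supplied is 710.
Surplus = Qs - Qd = 710 - 550 = 160.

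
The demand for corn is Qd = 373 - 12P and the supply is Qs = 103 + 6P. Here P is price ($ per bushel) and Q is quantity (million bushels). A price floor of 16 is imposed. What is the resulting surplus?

Surplus = 18

Evaluating both curves at the floor price 16 gives Qd = 181, Qs = 199.
Surplus = Qs - Qd = 199 - 181 = 18.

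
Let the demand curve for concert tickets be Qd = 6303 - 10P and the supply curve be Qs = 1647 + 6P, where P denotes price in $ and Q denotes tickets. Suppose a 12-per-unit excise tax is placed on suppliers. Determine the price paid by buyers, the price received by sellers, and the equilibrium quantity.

The tax drives a wedge P_b - P_s = 12. Substituting P_s = P_b - 12 into supply: Qs = 1575 + 6P_b.
Set Qd = Qs: 6303 - 10P_b = 1575 + 6P_b, so 4728 = 16P_b and P_b = 295.5.
So P_s = 283.5 and the quantity traded is Q = 6303 - 10(295.5) = 3348.

P_b = 295.5, P_s = 283.5, Q = 3348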